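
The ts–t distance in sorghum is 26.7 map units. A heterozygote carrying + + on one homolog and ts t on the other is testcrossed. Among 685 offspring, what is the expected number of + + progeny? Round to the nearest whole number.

A map distance of 26.7 map units corresponds to a recombination frequency of 0.267.
The F1 is + + / ts t, so + + is a parental gamete class with expected frequency (1 − r)/2 = 0.733/2 = 0.3665.
Expected number = 0.3665 × 685 = 251.05 ≈ 251.

251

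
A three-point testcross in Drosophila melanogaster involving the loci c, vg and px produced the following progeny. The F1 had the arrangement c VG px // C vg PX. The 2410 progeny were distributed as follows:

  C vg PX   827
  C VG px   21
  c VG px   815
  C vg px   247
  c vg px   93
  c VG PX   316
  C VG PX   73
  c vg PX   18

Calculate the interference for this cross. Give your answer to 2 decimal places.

0.24

The two rarest classes, C VG px and c vg PX, are the double crossovers. Comparing them with the parentals, only the c allele has switched, so c is the middle locus and the order is px – c – vg.
px–c: (563 + 39)/2410 = 0.2498; c–vg: (166 + 39)/2410 = 0.0851.
Expected DCO frequency = 0.2498 × 0.0851 ≈ 0.02126; observed = 39/2410 ≈ 0.01618.
Coefficient of coincidence = 0.01618/0.02126 ≈ 0.76; interference = 1 − 0.76 = 0.24.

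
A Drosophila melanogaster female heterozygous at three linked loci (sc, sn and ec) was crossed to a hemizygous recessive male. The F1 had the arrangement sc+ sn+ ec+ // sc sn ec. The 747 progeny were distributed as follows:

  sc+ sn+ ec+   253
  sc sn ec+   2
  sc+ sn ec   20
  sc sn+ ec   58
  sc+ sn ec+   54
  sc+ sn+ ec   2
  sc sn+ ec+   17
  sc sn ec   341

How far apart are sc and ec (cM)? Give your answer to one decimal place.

The two rarest classes, sc+ sn+ ec and sc sn ec+, are the double crossovers. Comparing them with the parentals, only the ec allele has switched, so ec is the middle locus and the order is sc – ec – sn.
Crossovers in the sc–ec interval produce the single-crossover classes sc sn+ ec+ and sc+ sn ec (17 + 20 = 37) plus the double crossovers (4).
RF(sc–ec) = (37 + 4) / 747 = 41/747 = 0.0549 → 5.5 cM.

5.5 cM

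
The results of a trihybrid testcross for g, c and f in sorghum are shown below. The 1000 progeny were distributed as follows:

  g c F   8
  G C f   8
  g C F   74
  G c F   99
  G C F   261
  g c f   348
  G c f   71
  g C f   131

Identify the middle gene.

f

The two most frequent reciprocal classes, g c f and G C F, are the parental types, so the F1 was g c f / G C F.
The two rarest classes, g c F and G C f, are the double crossovers. Comparing them with the parentals, only the f allele has switched, so f is the middle locus and the order is g – f – c.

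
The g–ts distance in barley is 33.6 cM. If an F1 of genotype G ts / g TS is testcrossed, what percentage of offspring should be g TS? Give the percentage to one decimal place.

A map distance of 33.6 cM corresponds to a recombination frequency of 0.336.
The F1 is G ts / g TS, so g TS is a parental gamete class with expected frequency (1 − r)/2 = 0.664/2 = 0.3320.
That is 0.3320 = 33.2% of the progeny.

33.2%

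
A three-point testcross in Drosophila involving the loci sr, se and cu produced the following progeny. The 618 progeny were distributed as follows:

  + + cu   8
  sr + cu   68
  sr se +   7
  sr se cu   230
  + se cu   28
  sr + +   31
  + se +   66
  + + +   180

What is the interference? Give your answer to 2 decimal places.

The two most frequent reciprocal classes, + + + and sr se cu, are the parental types, so the F1 was + + + / sr se cu.
The two rarest classes, + + cu and sr se +, are the double crossovers. Comparing them with the parentals, only the cu allele has switched, so cu is the middle locus and the order is sr – cu – se.
sr–cu: (59 + 15)/618 = 0.1197; cu–se: (134 + 15)/618 = 0.2411.
Expected DCO frequency = 0.1197 × 0.2411 ≈ 0.02886; observed = 15/618 ≈ 0.02427.
Coefficient of coincidence = 0.02427/0.02886 ≈ 0.84; interference = 1 − 0.84 = 0.16.

0.16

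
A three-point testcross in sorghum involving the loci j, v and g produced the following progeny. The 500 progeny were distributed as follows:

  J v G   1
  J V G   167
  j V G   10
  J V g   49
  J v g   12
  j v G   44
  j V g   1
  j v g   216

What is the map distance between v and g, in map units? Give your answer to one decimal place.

19.0 map units

The two most frequent reciprocal classes, j v g and J V G, are the parental types, so the F1 was j v g / J V G.
The two rarest classes, j V g and J v G, are the double crossovers. Comparing them with the parentals, only the v allele has switched, so v is the middle locus and the order is g – v – j.
Crossovers in the g–v interval produce the single-crossover classes j v G and J V g (44 + 49 = 93) plus the double crossovers (2).
RF(g–v) = (93 + 2) / 500 = 95/500 = 0.1900 → 19.0 map units.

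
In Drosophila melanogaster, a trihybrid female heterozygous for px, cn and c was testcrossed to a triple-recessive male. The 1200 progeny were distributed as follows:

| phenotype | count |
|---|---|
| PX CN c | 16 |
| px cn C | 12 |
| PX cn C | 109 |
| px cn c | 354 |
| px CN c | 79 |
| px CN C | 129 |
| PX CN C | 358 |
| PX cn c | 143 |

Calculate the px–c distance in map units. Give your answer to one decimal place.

25.0 map units

The two most frequent reciprocal classes, PX CN C and px cn c, are the parental types, so the F1 was PX CN C / px cn c.
The two rarest classes, PX CN c and px cn C, are the double crossovers. Comparing them with the parentals, only the c allele has switched, so c is the middle locus and the order is px – c – cn.
Crossovers in the px–c interval produce the single-crossover classes px CN C and PX cn c (129 + 143 = 272) plus the double crossovers (28).
RF(px–c) = (272 + 28) / 1200 = 300/1200 = 0.2500 → 25.0 map units.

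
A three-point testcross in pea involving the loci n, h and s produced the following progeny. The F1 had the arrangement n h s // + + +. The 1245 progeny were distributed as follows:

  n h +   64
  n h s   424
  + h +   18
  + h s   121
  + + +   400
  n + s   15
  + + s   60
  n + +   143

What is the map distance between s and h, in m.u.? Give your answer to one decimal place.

12.6 m.u.

The two rarest classes, n + s and + h +, are the double crossovers. Comparing them with the parentals, only the h allele has switched, so h is the middle locus and the order is s – h – n.
Crossovers in the s–h interval produce the single-crossover classes n h + and + + s (64 + 60 = 124) plus the double crossovers (33).
RF(s–h) = (124 + 33) / 1245 = 157/1245 = 0.1261 → 12.6 m.u.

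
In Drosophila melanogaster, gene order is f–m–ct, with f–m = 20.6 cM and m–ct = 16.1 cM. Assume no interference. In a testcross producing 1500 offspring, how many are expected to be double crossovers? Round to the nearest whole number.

50

Map distances give recombination frequencies of 0.206 and 0.161 for the two intervals.
With no interference, expected double-crossover frequency = 0.206 × 0.161 = 0.03317.
Expected number = 0.03317 × 1500 = 49.75 ≈ 50.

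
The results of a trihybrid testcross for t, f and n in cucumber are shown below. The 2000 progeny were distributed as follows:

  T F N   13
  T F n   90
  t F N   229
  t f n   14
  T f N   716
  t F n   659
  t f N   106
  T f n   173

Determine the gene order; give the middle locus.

f

The two most frequent reciprocal classes, t F n and T f N, are the parental types, so the F1 was t F n / T f N.
The two rarest classes, t f n and T F N, are the double crossovers. Comparing them with the parentals, only the f allele has switched, so f is the middle locus and the order is t – f – n.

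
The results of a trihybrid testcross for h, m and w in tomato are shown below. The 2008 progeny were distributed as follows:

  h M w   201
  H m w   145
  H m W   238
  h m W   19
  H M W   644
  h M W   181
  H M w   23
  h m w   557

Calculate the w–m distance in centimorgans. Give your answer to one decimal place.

24.0 centimorgans

The two most frequent reciprocal classes, H M W and h m w, are the parental types, so the F1 was H M W / h m w.
The two rarest classes, H M w and h m W, are the double crossovers. Comparing them with the parentals, only the w allele has switched, so w is the middle locus and the order is h – w – m.
Crossovers in the w–m interval produce the single-crossover classes H m W and h M w (238 + 201 = 439) plus the double crossovers (42).
RF(w–m) = (439 + 42) / 2008 = 481/2008 = 0.2395 → 24.0 centimorgans.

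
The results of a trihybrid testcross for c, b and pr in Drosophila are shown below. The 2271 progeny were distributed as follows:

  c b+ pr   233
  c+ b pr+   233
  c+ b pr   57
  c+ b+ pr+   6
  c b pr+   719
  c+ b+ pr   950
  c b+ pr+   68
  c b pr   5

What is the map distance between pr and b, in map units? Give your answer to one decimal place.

6.0 map units

The two most frequent reciprocal classes, c+ b+ pr and c b pr+, are the parental types, so the F1 was c+ b+ pr / c b pr+.
The two rarest classes, c+ b+ pr+ and c b pr, are the double crossovers. Comparing them with the parentals, only the pr allele has switched, so pr is the middle locus and the order is c – pr – b.
Crossovers in the pr–b interval produce the single-crossover classes c+ b pr and c b+ pr+ (57 + 68 = 125) plus the double crossovers (11).
RF(pr–b) = (125 + 11) / 2271 = 136/2271 = 0.0599 → 6.0 map units.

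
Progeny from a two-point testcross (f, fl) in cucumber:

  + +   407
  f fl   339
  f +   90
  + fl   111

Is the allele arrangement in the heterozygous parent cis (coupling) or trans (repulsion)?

The two most frequent classes are + + (407) and f fl (339); these are the parental (non-recombinant) types.
So the F1 carried + + on one chromosome and f fl on the other — the recessive alleles are on the same chromosome (cis / coupling).

cis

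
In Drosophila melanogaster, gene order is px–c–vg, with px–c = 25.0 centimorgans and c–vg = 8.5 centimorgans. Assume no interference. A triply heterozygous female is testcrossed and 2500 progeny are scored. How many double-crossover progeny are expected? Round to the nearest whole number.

53

Map distances give recombination frequencies of 0.250 and 0.085 for the two intervals.
With no interference, expected double-crossover frequency = 0.250 × 0.085 = 0.02125.
Expected number = 0.02125 × 2500 = 53.13 ≈ 53.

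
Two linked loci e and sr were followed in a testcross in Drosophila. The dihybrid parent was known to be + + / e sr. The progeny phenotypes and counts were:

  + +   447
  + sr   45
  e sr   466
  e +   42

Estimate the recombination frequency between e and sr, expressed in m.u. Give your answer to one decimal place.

The recombinant classes are + sr and e +: 45 + 42 = 87.
Recombination frequency = 87/1000 = 0.0870 ≈ 8.7%, i.e. 8.7 m.u.

8.7 m.u.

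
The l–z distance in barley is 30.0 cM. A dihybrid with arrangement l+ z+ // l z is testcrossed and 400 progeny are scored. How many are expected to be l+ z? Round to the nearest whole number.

60

A map distance of 30.0 cM corresponds to a recombination frequency of 0.300.
The F1 is l+ z+ / l z, so l+ z is a recombinant gamete class with expected frequency r/2 = 0.300/2 = 0.1500.
Expected number = 0.1500 × 400 = 60.00 ≈ 60.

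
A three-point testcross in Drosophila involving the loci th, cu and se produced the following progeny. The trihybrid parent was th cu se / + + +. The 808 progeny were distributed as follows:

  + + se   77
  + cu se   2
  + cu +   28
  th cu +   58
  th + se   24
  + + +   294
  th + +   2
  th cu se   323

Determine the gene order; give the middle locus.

The two rarest classes, + cu se and th + +, are the double crossovers. Comparing them with the parentals, only the th allele has switched, so th is the middle locus and the order is cu – th – se.

th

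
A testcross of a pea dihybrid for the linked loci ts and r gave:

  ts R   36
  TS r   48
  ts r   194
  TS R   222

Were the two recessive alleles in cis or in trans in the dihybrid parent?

The two most frequent classes are TS R (222) and ts r (194); these are the parental (non-recombinant) types.
So the F1 carried TS R on one chromosome and ts r on the other — the recessive alleles are on the same chromosome (cis / coupling).

cis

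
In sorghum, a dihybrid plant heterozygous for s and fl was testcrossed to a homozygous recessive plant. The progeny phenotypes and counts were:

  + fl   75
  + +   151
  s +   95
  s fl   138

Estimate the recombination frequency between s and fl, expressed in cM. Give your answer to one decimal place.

The two most frequent classes, + + (151) and s fl (138), are the parental types, so the F1 was + + / s fl.
The recombinant classes are + fl and s +: 75 + 95 = 170.
Recombination frequency = 170/459 = 0.3704 ≈ 37.0%, i.e. 37.0 cM.

37.0 cM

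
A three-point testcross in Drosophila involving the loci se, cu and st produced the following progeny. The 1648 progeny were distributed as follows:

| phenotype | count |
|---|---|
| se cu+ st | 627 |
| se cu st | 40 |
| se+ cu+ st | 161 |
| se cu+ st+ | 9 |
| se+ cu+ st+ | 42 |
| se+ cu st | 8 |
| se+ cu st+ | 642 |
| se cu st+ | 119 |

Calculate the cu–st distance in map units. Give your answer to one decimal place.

6.0 map units

The two most frequent reciprocal classes, se+ cu st+ and se cu+ st, are the parental types, so the F1 was se+ cu st+ / se cu+ st.
The two rarest classes, se+ cu st and se cu+ st+, are the double crossovers. Comparing them with the parentals, only the st allele has switched, so st is the middle locus and the order is se – st – cu.
Crossovers in the st–cu interval produce the single-crossover classes se+ cu+ st+ and se cu st (42 + 40 = 82) plus the double crossovers (17).
RF(st–cu) = (82 + 17) / 1648 = 99/1648 = 0.0601 → 6.0 map units.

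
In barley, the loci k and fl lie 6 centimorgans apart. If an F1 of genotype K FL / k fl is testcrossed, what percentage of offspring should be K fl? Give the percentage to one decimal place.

3.0%

A map distance of 6 centimorgans corresponds to a recombination frequency of 0.060.
The F1 is K FL / k fl, so K fl is a recombinant gamete class with expected frequency r/2 = 0.060/2 = 0.0300.
That is 0.0300 = 3.0% of the progeny.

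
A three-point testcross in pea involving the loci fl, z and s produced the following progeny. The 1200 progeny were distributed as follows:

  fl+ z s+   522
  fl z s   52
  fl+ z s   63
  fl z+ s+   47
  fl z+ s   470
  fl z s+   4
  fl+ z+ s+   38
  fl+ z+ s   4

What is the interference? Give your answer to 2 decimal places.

The two most frequent reciprocal classes, fl z+ s and fl+ z s+, are the parental types, so the F1 was fl z+ s / fl+ z s+.
The two rarest classes, fl+ z+ s and fl z s+, are the double crossovers. Comparing them with the parentals, only the fl allele has switched, so fl is the middle locus and the order is z – fl – s.
z–fl: (90 + 8)/1200 = 0.0817; fl–s: (110 + 8)/1200 = 0.0983.
Expected DCO frequency = 0.0817 × 0.0983 ≈ 0.00803; observed = 8/1200 ≈ 0.00667.
Coefficient of coincidence = 0.00667/0.00803 ≈ 0.83; interference = 1 − 0.83 = 0.17.

0.17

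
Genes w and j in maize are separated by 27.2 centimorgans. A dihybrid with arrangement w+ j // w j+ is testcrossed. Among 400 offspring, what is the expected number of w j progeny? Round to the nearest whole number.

A map distance of 27.2 centimorgans corresponds to a recombination frequency of 0.272.
The F1 is w+ j / w j+, so w j is a recombinant gamete class with expected frequency r/2 = 0.272/2 = 0.1360.
Expected number = 0.1360 × 400 = 54.40 ≈ 54.

54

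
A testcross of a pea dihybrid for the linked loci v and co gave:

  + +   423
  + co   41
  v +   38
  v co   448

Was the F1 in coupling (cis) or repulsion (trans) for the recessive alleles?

cis

The two most frequent classes are + + (423) and v co (448); these are the parental (non-recombinant) types.
So the F1 carried + + on one chromosome and v co on the other — the recessive alleles are on the same chromosome (cis / coupling).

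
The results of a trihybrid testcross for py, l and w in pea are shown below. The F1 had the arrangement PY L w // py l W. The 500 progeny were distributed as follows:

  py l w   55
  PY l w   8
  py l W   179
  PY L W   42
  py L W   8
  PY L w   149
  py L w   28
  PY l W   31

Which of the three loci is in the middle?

l

The two rarest classes, PY l w and py L W, are the double crossovers. Comparing them with the parentals, only the l allele has switched, so l is the middle locus and the order is py – l – w.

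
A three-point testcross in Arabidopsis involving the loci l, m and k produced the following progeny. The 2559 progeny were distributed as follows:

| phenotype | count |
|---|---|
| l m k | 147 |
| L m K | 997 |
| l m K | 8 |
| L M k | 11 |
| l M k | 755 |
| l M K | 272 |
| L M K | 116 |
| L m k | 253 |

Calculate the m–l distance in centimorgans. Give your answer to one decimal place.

The two most frequent reciprocal classes, L m K and l M k, are the parental types, so the F1 was L m K / l M k.
The two rarest classes, l m K and L M k, are the double crossovers. Comparing them with the parentals, only the l allele has switched, so l is the middle locus and the order is k – l – m.
Crossovers in the l–m interval produce the single-crossover classes L M K and l m k (116 + 147 = 263) plus the double crossovers (19).
RF(l–m) = (263 + 19) / 2559 = 282/2559 = 0.1102 → 11.0 centimorgans.

11.0 centimorgans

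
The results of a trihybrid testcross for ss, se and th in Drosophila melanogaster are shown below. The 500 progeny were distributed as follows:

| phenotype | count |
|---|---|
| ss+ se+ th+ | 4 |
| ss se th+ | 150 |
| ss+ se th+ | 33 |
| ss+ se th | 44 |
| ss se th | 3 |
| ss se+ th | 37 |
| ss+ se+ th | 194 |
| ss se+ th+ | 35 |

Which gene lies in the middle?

The two most frequent reciprocal classes, ss+ se+ th and ss se th+, are the parental types, so the F1 was ss+ se+ th / ss se th+.
The two rarest classes, ss+ se+ th+ and ss se th, are the double crossovers. Comparing them with the parentals, only the th allele has switched, so th is the middle locus and the order is se – th – ss.

th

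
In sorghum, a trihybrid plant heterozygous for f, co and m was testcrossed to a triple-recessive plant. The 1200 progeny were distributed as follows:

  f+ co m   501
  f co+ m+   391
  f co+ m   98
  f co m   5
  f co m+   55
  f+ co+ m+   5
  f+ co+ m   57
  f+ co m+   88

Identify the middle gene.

The two most frequent reciprocal classes, f co+ m+ and f+ co m, are the parental types, so the F1 was f co+ m+ / f+ co m.
The two rarest classes, f+ co+ m+ and f co m, are the double crossovers. Comparing them with the parentals, only the f allele has switched, so f is the middle locus and the order is m – f – co.

f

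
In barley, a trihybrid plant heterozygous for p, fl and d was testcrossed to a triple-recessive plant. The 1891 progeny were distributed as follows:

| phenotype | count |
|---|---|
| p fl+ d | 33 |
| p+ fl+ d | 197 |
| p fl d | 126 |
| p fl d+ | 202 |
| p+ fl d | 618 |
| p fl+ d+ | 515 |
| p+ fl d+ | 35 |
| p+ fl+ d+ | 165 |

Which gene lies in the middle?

The two most frequent reciprocal classes, p+ fl d and p fl+ d+, are the parental types, so the F1 was p+ fl d / p fl+ d+.
The two rarest classes, p+ fl d+ and p fl+ d, are the double crossovers. Comparing them with the parentals, only the d allele has switched, so d is the middle locus and the order is p – d – fl.

d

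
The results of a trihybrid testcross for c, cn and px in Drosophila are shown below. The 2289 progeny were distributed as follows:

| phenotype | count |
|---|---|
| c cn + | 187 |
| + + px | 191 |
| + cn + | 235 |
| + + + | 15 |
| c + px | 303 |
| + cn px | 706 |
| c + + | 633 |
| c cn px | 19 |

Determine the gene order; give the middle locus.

The two most frequent reciprocal classes, c + + and + cn px, are the parental types, so the F1 was c + + / + cn px.
The two rarest classes, + + + and c cn px, are the double crossovers. Comparing them with the parentals, only the c allele has switched, so c is the middle locus and the order is cn – c – px.

c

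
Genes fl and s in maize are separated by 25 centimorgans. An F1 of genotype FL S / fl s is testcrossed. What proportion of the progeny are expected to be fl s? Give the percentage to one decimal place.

37.5%

A map distance of 25 centimorgans corresponds to a recombination frequency of 0.250.
The F1 is FL S / fl s, so fl s is a parental gamete class with expected frequency (1 − r)/2 = 0.750/2 = 0.3750.
That is 0.3750 = 37.5% of the progeny.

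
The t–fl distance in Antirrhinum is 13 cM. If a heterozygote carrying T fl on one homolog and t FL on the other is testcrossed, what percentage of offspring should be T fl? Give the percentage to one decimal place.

43.5%

A map distance of 13 cM corresponds to a recombination frequency of 0.130.
The F1 is T fl / t FL, so T fl is a parental gamete class with expected frequency (1 − r)/2 = 0.870/2 = 0.4350.
That is 0.4350 = 43.5% of the progeny.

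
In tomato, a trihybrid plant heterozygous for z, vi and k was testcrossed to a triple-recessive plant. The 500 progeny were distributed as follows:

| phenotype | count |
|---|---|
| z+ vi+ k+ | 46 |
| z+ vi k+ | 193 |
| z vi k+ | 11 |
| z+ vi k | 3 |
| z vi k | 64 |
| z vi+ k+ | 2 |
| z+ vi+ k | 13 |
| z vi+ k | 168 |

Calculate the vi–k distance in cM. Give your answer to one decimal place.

The two most frequent reciprocal classes, z+ vi k+ and z vi+ k, are the parental types, so the F1 was z+ vi k+ / z vi+ k.
The two rarest classes, z+ vi k and z vi+ k+, are the double crossovers. Comparing them with the parentals, only the k allele has switched, so k is the middle locus and the order is vi – k – z.
Crossovers in the vi–k interval produce the single-crossover classes z+ vi+ k+ and z vi k (46 + 64 = 110) plus the double crossovers (5).
RF(vi–k) = (110 + 5) / 500 = 115/500 = 0.2300 → 23.0 cM.

23.0 cM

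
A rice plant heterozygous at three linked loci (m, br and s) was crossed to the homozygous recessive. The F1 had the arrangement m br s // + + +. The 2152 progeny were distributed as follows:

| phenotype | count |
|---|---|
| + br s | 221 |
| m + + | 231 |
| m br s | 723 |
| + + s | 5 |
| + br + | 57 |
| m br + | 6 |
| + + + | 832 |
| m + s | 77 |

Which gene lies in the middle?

s

The two rarest classes, m br + and + + s, are the double crossovers. Comparing them with the parentals, only the s allele has switched, so s is the middle locus and the order is br – s – m.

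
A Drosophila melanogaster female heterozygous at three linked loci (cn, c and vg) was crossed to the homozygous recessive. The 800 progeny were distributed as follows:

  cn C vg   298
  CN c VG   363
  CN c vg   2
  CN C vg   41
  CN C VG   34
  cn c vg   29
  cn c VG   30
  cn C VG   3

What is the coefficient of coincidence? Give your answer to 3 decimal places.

The two most frequent reciprocal classes, cn C vg and CN c VG, are the parental types, so the F1 was cn C vg / CN c VG.
The two rarest classes, cn C VG and CN c vg, are the double crossovers. Comparing them with the parentals, only the vg allele has switched, so vg is the middle locus and the order is c – vg – cn.
c–vg: (63 + 5)/800 = 0.0850; vg–cn: (71 + 5)/800 = 0.0950.
Expected DCO frequency = 0.0850 × 0.0950 ≈ 0.00808; observed = 5/800 ≈ 0.00625.
Coefficient of coincidence = 0.00625/0.00808 ≈ 0.774.

0.774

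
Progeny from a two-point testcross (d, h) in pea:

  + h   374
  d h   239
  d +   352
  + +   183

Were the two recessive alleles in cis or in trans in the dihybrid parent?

trans

The two most frequent classes are + h (374) and d + (352); these are the parental (non-recombinant) types.
So the F1 carried + h on one chromosome and d + on the other — the recessive alleles are on opposite chromosomes (trans / repulsion).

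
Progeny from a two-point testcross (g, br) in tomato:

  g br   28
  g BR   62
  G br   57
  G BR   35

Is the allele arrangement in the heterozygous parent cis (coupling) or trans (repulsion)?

trans

The two most frequent classes are G br (57) and g BR (62); these are the parental (non-recombinant) types.
So the F1 carried G br on one chromosome and g BR on the other — the recessive alleles are on opposite chromosomes (trans / repulsion).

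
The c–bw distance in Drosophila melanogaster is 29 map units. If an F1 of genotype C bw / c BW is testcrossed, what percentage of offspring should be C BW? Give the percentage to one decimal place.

14.5%

A map distance of 29 map units corresponds to a recombination frequency of 0.290.
The F1 is C bw / c BW, so C BW is a recombinant gamete class with expected frequency r/2 = 0.290/2 = 0.1450.
That is 0.1450 = 14.5% of the progeny.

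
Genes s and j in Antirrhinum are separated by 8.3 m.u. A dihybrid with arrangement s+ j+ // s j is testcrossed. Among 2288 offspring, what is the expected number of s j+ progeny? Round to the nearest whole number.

95

A map distance of 8.3 m.u. corresponds to a recombination frequency of 0.083.
The F1 is s+ j+ / s j, so s j+ is a recombinant gamete class with expected frequency r/2 = 0.083/2 = 0.0415.
Expected number = 0.0415 × 2288 = 94.95 ≈ 95.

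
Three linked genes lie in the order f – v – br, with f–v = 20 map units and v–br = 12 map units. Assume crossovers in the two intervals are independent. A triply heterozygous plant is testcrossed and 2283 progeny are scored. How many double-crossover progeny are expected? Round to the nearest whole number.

55

Map distances give recombination frequencies of 0.200 and 0.120 for the two intervals.
With no interference, expected double-crossover frequency = 0.200 × 0.120 = 0.02400.
Expected number = 0.02400 × 2283 = 54.79 ≈ 55.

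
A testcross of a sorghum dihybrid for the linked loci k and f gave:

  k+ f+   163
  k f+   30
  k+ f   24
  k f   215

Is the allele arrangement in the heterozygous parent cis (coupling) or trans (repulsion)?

cis

The two most frequent classes are k+ f+ (163) and k f (215); these are the parental (non-recombinant) types.
So the F1 carried k+ f+ on one chromosome and k f on the other — the recessive alleles are on the same chromosome (cis / coupling).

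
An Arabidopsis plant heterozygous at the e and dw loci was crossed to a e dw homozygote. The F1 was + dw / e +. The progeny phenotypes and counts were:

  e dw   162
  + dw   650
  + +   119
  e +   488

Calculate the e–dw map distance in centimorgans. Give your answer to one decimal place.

The recombinant classes are + + and e dw: 119 + 162 = 281.
Recombination frequency = 281/1419 = 0.1980 ≈ 19.8%, i.e. 19.8 centimorgans.

19.8 centimorgans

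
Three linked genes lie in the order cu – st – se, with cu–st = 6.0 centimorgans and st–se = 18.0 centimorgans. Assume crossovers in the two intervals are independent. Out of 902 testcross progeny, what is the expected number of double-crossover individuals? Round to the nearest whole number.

10

Map distances give recombination frequencies of 0.060 and 0.180 for the two intervals.
With no interference, expected double-crossover frequency = 0.060 × 0.180 = 0.01080.
Expected number = 0.01080 × 902 = 9.74 ≈ 10.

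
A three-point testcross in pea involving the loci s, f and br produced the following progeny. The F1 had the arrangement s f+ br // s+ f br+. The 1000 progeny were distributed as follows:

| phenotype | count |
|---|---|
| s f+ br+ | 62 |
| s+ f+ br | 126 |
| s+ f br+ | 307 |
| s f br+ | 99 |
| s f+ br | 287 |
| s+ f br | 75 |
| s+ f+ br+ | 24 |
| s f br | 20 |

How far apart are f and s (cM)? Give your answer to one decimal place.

26.9 cM

The two rarest classes, s f br and s+ f+ br+, are the double crossovers. Comparing them with the parentals, only the f allele has switched, so f is the middle locus and the order is br – f – s.
Crossovers in the f–s interval produce the single-crossover classes s+ f+ br and s f br+ (126 + 99 = 225) plus the double crossovers (44).
RF(f–s) = (225 + 44) / 1000 = 269/1000 = 0.2690 → 26.9 cM.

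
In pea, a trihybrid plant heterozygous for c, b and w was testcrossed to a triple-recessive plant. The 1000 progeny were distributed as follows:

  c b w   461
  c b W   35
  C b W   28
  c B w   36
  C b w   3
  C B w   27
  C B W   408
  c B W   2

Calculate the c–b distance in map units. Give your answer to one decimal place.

6.9 map units

The two most frequent reciprocal classes, C B W and c b w, are the parental types, so the F1 was C B W / c b w.
The two rarest classes, c B W and C b w, are the double crossovers. Comparing them with the parentals, only the c allele has switched, so c is the middle locus and the order is w – c – b.
Crossovers in the c–b interval produce the single-crossover classes C b W and c B w (28 + 36 = 64) plus the double crossovers (5).
RF(c–b) = (64 + 5) / 1000 = 69/1000 = 0.0690 → 6.9 map units.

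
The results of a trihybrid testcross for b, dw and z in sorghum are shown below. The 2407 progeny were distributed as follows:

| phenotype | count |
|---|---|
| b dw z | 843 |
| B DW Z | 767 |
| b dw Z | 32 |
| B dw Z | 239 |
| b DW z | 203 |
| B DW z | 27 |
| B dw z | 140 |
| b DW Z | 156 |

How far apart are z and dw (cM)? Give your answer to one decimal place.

The two most frequent reciprocal classes, b dw z and B DW Z, are the parental types, so the F1 was b dw z / B DW Z.
The two rarest classes, b dw Z and B DW z, are the double crossovers. Comparing them with the parentals, only the z allele has switched, so z is the middle locus and the order is dw – z – b.
Crossovers in the dw–z interval produce the single-crossover classes b DW z and B dw Z (203 + 239 = 442) plus the double crossovers (59).
RF(dw–z) = (442 + 59) / 2407 = 501/2407 = 0.2081 → 20.8 cM.

20.8 cM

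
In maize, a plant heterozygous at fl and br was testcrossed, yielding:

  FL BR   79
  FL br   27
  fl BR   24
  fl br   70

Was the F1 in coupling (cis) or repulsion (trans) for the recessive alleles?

The two most frequent classes are FL BR (79) and fl br (70); these are the parental (non-recombinant) types.
So the F1 carried FL BR on one chromosome and fl br on the other — the recessive alleles are on the same chromosome (cis / coupling).

cis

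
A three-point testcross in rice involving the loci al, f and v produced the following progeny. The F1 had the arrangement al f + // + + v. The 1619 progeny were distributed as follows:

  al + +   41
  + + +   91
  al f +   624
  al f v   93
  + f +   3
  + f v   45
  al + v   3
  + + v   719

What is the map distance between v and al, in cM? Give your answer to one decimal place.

The two rarest classes, + f + and al + v, are the double crossovers. Comparing them with the parentals, only the al allele has switched, so al is the middle locus and the order is v – al – f.
Crossovers in the v–al interval produce the single-crossover classes al f v and + + + (93 + 91 = 184) plus the double crossovers (6).
RF(v–al) = (184 + 6) / 1619 = 190/1619 = 0.1174 → 11.7 cM.

11.7 cM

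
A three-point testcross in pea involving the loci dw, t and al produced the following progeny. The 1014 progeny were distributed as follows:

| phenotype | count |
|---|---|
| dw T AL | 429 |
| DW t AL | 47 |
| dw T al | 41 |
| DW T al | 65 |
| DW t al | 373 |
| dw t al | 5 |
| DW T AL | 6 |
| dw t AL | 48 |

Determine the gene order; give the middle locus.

dw

The two most frequent reciprocal classes, DW t al and dw T AL, are the parental types, so the F1 was DW t al / dw T AL.
The two rarest classes, dw t al and DW T AL, are the double crossovers. Comparing them with the parentals, only the dw allele has switched, so dw is the middle locus and the order is al – dw – t.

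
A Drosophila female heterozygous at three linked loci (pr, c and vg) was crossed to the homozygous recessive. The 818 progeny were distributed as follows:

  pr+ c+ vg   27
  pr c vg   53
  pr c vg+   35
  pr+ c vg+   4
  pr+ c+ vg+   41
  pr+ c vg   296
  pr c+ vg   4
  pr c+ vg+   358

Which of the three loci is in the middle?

vg

The two most frequent reciprocal classes, pr c+ vg+ and pr+ c vg, are the parental types, so the F1 was pr c+ vg+ / pr+ c vg.
The two rarest classes, pr c+ vg and pr+ c vg+, are the double crossovers. Comparing them with the parentals, only the vg allele has switched, so vg is the middle locus and the order is pr – vg – c.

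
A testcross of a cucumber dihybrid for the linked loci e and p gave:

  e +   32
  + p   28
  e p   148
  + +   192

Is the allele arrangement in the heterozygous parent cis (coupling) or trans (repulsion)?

cis

The two most frequent classes are + + (192) and e p (148); these are the parental (non-recombinant) types.
So the F1 carried + + on one chromosome and e p on the other — the recessive alleles are on the same chromosome (cis / coupling).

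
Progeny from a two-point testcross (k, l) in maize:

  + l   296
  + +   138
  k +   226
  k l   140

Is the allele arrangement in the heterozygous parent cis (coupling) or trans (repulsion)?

trans

The two most frequent classes are + l (296) and k + (226); these are the parental (non-recombinant) types.
So the F1 carried + l on one chromosome and k + on the other — the recessive alleles are on opposite chromosomes (trans / repulsion).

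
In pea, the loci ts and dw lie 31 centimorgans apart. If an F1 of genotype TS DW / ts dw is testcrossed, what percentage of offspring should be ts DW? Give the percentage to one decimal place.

15.5%

A map distance of 31 centimorgans corresponds to a recombination frequency of 0.310.
The F1 is TS DW / ts dw, so ts DW is a recombinant gamete class with expected frequency r/2 = 0.310/2 = 0.1550.
That is 0.1550 = 15.5% of the progeny.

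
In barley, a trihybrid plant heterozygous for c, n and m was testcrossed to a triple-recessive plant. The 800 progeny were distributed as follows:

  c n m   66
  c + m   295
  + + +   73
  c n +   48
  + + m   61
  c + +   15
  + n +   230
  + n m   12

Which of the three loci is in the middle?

m

The two most frequent reciprocal classes, c + m and + n +, are the parental types, so the F1 was c + m / + n +.
The two rarest classes, c + + and + n m, are the double crossovers. Comparing them with the parentals, only the m allele has switched, so m is the middle locus and the order is c – m – n.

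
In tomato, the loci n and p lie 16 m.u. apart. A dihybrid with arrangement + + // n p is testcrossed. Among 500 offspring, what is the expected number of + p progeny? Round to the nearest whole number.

40

A map distance of 16 m.u. corresponds to a recombination frequency of 0.160.
The F1 is + + / n p, so + p is a recombinant gamete class with expected frequency r/2 = 0.160/2 = 0.0800.
Expected number = 0.0800 × 500 = 40.00 ≈ 40.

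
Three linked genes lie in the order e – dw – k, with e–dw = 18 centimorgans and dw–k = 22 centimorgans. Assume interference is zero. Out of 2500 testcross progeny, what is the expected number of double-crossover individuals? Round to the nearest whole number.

Map distances give recombination frequencies of 0.180 and 0.220 for the two intervals.
With no interference, expected double-crossover frequency = 0.180 × 0.220 = 0.03960.
Expected number = 0.03960 × 2500 = 99.00 ≈ 99.

99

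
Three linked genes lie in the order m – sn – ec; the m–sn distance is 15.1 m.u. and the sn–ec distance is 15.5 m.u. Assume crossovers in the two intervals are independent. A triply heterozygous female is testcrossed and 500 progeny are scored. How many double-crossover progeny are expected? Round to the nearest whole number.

12

Map distances give recombination frequencies of 0.151 and 0.155 for the two intervals.
With no interference, expected double-crossover frequency = 0.151 × 0.155 = 0.02340.
Expected number = 0.02340 × 500 = 11.70 ≈ 12.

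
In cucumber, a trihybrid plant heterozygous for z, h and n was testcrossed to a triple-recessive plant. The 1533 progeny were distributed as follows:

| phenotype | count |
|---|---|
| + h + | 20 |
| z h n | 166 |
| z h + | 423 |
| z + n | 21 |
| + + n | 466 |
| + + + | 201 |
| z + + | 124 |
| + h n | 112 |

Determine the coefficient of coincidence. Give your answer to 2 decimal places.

0.56

The two most frequent reciprocal classes, z h + and + + n, are the parental types, so the F1 was z h + / + + n.
The two rarest classes, + h + and z + n, are the double crossovers. Comparing them with the parentals, only the z allele has switched, so z is the middle locus and the order is n – z – h.
n–z: (367 + 41)/1533 = 0.2661; z–h: (236 + 41)/1533 = 0.1807.
Expected DCO frequency = 0.2661 × 0.1807 ≈ 0.04808; observed = 41/1533 ≈ 0.02674.
Coefficient of coincidence = 0.02674/0.04808 ≈ 0.56.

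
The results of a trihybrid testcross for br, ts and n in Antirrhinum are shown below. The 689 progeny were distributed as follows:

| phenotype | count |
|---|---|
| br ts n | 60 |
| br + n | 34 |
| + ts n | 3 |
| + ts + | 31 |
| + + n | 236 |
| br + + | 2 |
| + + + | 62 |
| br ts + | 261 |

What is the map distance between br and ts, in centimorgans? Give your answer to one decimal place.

The two most frequent reciprocal classes, + + n and br ts +, are the parental types, so the F1 was + + n / br ts +.
The two rarest classes, + ts n and br + +, are the double crossovers. Comparing them with the parentals, only the ts allele has switched, so ts is the middle locus and the order is br – ts – n.
Crossovers in the br–ts interval produce the single-crossover classes br + n and + ts + (34 + 31 = 65) plus the double crossovers (5).
RF(br–ts) = (65 + 5) / 689 = 70/689 = 0.1016 → 10.2 centimorgans.

10.2 centimorgans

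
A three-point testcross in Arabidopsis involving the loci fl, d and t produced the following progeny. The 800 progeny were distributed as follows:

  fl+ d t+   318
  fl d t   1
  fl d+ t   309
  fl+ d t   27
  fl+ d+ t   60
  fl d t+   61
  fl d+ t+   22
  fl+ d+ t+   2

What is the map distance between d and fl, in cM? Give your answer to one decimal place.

The two most frequent reciprocal classes, fl+ d t+ and fl d+ t, are the parental types, so the F1 was fl+ d t+ / fl d+ t.
The two rarest classes, fl+ d+ t+ and fl d t, are the double crossovers. Comparing them with the parentals, only the d allele has switched, so d is the middle locus and the order is fl – d – t.
Crossovers in the fl–d interval produce the single-crossover classes fl d t+ and fl+ d+ t (61 + 60 = 121) plus the double crossovers (3).
RF(fl–d) = (121 + 3) / 800 = 124/800 = 0.1550 → 15.5 cM.

15.5 cM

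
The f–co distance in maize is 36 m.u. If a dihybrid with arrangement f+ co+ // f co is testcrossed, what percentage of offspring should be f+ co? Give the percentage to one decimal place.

18.0%

A map distance of 36 m.u. corresponds to a recombination frequency of 0.360.
The F1 is f+ co+ / f co, so f+ co is a recombinant gamete class with expected frequency r/2 = 0.360/2 = 0.1800.
That is 0.1800 = 18.0% of the progeny.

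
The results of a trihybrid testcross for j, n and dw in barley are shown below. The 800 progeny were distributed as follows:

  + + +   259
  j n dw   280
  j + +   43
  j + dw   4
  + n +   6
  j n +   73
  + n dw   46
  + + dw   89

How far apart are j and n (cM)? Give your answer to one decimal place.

The two most frequent reciprocal classes, j n dw and + + +, are the parental types, so the F1 was j n dw / + + +.
The two rarest classes, j + dw and + n +, are the double crossovers. Comparing them with the parentals, only the n allele has switched, so n is the middle locus and the order is j – n – dw.
Crossovers in the j–n interval produce the single-crossover classes + n dw and j + + (46 + 43 = 89) plus the double crossovers (10).
RF(j–n) = (89 + 10) / 800 = 99/800 = 0.1237 → 12.4 cM.

12.4 cM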